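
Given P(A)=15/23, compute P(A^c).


P(A') = 1 - P(A) = 1 - 15/23 = 8/23

8/23


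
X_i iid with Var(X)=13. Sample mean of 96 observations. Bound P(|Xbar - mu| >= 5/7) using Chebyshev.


Var(Xbar) = Var(X)/n = 13/96
Chebyshev: P(|Xbar-mu| >= 5/7) <= Var(Xbar)/(5/7)^2 = (13/96)/(25/49) = 637/2400

637/2400


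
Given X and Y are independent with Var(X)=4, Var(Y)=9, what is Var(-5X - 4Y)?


Independence => Cov(X,Y)=0
Var(-5X - 4Y) = (-5)^2*Var(X) + (-4)^2*Var(Y)
= 25*4 + 16*9 = 244

244


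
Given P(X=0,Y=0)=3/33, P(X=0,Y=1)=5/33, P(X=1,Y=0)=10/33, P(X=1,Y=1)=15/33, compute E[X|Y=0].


P(Y=0) = 13/33
E[X|Y=0] = (0*3 + 1*10)/13 = 10/13

10/13


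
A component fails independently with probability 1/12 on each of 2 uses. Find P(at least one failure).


P(at least one) = 1 - P(none)
P(none) = (1 - 1/12)^2 = (11/12)^2 = 121/144
P(at least one) = 1 - 121/144 = 23/144

23/144


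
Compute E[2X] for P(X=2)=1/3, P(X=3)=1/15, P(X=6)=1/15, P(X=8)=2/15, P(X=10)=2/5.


E[2X] = sum(g(x)*P(x))
= 4*1/3 + 6*1/15 + 12*1/15 + 16*2/15 + 20*2/5
= 38/3

38/3


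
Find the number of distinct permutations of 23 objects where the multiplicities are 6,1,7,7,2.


23! = 25852016738884976640000
Denominator: 6!=720 * 1!=1 * 7!=5040 * 7!=5040 * 2!=2
Coefficient = 25852016738884976640000 / 36578304000 = 706758212160

706758212160


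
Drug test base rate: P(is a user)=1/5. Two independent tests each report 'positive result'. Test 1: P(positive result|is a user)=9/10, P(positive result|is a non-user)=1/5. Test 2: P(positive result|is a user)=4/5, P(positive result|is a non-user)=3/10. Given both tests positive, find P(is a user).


After test 1: P(+) = 9/10*1/5 + 1/5*4/5 = 17/50
P(B|+) = (9/50)/(17/50) = 9/17
After test 2 (use post1 as new prior): P(+) = 4/5*9/17 + 3/10*8/17 = 48/85
P(B|+,+) = (36/85)/(48/85) = 3/4

3/4


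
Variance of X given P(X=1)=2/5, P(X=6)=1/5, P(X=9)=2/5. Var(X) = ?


E[X] = 26/5, E[X^2] = 40
Var(X) = E[X^2] - (E[X])^2 = 40 - (26/5)^2 = 324/25

324/25


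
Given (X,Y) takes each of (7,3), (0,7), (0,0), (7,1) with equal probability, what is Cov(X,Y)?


E[X]=7/2, E[Y]=11/4, E[XY]=7
Cov(X,Y) = E[XY] - E[X]E[Y] = 7 - 7/2*11/4 = -21/8

-21/8


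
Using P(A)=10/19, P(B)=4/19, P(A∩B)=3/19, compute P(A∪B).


P(A∪B) = P(A) + P(B) - P(A∩B)
= 10/19 + 4/19 - 3/19 = 11/19

11/19


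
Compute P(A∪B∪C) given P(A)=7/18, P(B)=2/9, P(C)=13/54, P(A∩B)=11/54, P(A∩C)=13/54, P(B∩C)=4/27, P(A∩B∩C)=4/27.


P(A∪B∪C) = P(A)+P(B)+P(C) - P(AB)-P(AC)-P(BC) + P(ABC)
= 7/18+2/9+13/54 - 11/54-13/54-4/27 + 4/27
= 11/27

11/27


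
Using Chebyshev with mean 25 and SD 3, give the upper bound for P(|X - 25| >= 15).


k = 15/3 = 5
Chebyshev: P(|X-mu| >= k*sigma) <= 1/k^2 = 1/5^2 = 1/25

1/25


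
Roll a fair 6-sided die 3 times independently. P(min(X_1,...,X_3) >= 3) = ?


P(min >= 3) = P(all X_i >= 3) = (P(X_1 >= 3))^3
= (4/6)^3 = (2/3)^3 = 8/27

8/27


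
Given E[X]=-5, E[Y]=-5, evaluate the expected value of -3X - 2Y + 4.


E[-3X - 2Y + 4] = -3*E[X] - 2*E[Y] + 4
= (-3)*(-5) + (-2)*(-5) + (4)
= 15 + 10 + 4 = 29

29


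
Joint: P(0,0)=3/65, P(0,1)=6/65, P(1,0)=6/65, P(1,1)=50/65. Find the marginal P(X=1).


P(X=1) = P(1,0)+P(1,1) = 6/65 + 50/65 = 56/65

56/65


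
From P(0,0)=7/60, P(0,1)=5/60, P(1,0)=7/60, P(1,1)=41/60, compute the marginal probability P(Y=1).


P(Y=1) = P(0,1)+P(1,1) = 5/60 + 41/60 = 46/60 = 23/30

23/30


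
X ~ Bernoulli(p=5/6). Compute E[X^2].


For Bernoulli: X in {0,1}
E[X^2] = 0^2*(1-5/6) + 1^2*5/6 = 5/6

5/6


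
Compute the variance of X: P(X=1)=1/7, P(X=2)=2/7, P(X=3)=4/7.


E[X] = 17/7, E[X^2] = 45/7
Var(X) = E[X^2] - (E[X])^2 = 45/7 - (17/7)^2 = 26/49

26/49


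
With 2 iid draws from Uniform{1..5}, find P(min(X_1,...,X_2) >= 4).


P(min >= 4) = P(all X_i >= 4) = (P(X_1 >= 4))^2
= (2/5)^2 = 4/25

4/25


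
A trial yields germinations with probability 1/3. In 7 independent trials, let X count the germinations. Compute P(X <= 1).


P(X<=1) = P(X=0) + P(X=1)
= 128/2187 + 448/2187
= 64/243

64/243


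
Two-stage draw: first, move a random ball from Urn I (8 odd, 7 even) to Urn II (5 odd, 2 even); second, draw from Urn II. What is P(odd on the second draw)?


P(transfer odd) = 8/15; P(transfer even) = 7/15
If odd transferred: Urn II has 6 odd of 8, so P(odd|odd moved) = 3/4
If even transferred: Urn II has 5 odd of 8, so P(odd|even moved) = 5/8
By total probability: P(odd) = 8/15*3/4 + 7/15*5/8 = 83/120

83/120


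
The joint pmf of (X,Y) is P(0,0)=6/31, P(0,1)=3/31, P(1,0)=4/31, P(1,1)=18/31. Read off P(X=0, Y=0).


Read from table: P(X=0, Y=0) = 6/31

6/31


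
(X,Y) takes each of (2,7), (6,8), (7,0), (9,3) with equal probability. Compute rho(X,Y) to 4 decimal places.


Cov(X,Y) = -4.7500, Var(X) = 6.5000, Var(Y) = 10.2500
rho = Cov/(sqrt(VarX)*sqrt(VarY)) = -0.5819

-0.5819


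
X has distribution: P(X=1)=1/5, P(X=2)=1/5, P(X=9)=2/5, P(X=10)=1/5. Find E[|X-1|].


E[|X-1|] = sum(g(x)*P(x))
= 0*1/5 + 1*1/5 + 8*2/5 + 9*1/5
= 26/5

26/5


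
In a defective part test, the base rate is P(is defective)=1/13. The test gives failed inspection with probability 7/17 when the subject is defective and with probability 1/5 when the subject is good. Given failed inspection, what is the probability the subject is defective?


P(A) = P(A|B)P(B) + P(A|B')P(B') = 7/17*1/13 + 1/5*12/13 = 239/1105
P(B|A) = P(A|B)P(B)/P(A) = (7/221)/(239/1105) = 35/239

35/239


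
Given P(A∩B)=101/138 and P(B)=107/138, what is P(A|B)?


P(A|B) = P(A∩B)/P(B) = (101/138)/(107/138) = 101/107

101/107


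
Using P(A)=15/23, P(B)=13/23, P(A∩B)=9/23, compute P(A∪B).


P(A∪B) = P(A) + P(B) - P(A∩B)
= 15/23 + 13/23 - 9/23 = 19/23

19/23


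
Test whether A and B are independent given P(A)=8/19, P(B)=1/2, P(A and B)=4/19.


P(A)*P(B) = 8/19*1/2 = 4/19
P(A∩B) = 4/19, which equals P(A)P(B), so independent

Yes, A and B are independent


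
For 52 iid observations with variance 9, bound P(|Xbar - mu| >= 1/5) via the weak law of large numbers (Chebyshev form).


Var(Xbar) = Var(X)/n = 9/52
Chebyshev: P(|Xbar-mu| >= 1/5) <= Var(Xbar)/(1/5)^2 = (9/52)/(1/25) = 225/52
Bound exceeds 1, so trivial bound: 1

1


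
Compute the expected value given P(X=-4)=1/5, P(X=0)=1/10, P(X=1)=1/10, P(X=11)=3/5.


E[X] = sum(x * P(x))
= -4*1/5 + 0*1/10 + 1*1/10 + 11*3/5
= 59/10

59/10


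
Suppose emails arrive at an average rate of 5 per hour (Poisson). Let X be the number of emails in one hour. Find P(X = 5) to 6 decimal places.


P(X=5) = e^(-5) * 5^5 / 5!
≈ 0.006737946999 * 3125 / 120
≈ 0.175467

0.175467


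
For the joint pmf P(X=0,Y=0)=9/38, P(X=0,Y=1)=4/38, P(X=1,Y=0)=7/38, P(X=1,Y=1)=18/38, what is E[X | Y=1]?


P(Y=1) = 22/38
E[X|Y=1] = (0*4 + 1*18)/22 = 18/22 = 9/11

9/11


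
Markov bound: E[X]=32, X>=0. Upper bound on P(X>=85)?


Markov: P(X >= a) <= E[X]/a
P(X >= 85) <= 32/85

32/85


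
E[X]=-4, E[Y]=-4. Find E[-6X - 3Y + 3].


E[-6X - 3Y + 3] = -6*E[X] - 3*E[Y] + 3
= (-6)*(-4) + (-3)*(-4) + (3)
= 24 + 12 + 3 = 39

39


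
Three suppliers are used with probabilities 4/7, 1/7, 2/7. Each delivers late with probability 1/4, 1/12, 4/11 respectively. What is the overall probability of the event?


P(A) = P(A|B1)P(B1) + P(A|B2)P(B2) + P(A|B3)P(B3)
= 1/4*4/7 + 1/12*1/7 + 4/11*2/7
= 1/7 + 1/84 + 8/77 = 239/924

239/924


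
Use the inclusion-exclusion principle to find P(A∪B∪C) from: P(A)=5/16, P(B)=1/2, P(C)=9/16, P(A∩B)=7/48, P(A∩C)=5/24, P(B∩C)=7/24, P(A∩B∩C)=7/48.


P(A∪B∪C) = P(A)+P(B)+P(C) - P(AB)-P(AC)-P(BC) + P(ABC)
= 5/16+1/2+9/16 - 7/48-5/24-7/24 + 7/48
= 7/8

7/8


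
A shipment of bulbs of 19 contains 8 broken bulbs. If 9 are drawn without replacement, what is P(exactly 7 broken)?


P(X=7) = C(8,7)*C(11,2) / C(19,9)
= 8*55 / 92378
= 440/92378 = 20/4199

20/4199


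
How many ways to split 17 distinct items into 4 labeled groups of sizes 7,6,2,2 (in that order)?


17! = 355687428096000
Denominator: 7!=5040 * 6!=720 * 2!=2 * 2!=2
Coefficient = 355687428096000 / 14515200 = 24504480

24504480


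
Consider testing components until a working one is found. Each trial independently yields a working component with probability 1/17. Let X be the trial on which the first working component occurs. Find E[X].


For geometric (trials until first success), E[X] = 1/p = 1/(1/17) = 17

17


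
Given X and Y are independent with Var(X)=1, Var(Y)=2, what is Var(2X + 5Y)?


Independence => Cov(X,Y)=0
Var(2X + 5Y) = 2^2*Var(X) + 5^2*Var(Y)
= 4*1 + 25*2 = 54

54


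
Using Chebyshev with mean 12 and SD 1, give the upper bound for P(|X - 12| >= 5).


k = 5/1 = 5
Chebyshev: P(|X-mu| >= k*sigma) <= 1/k^2 = 1/5^2 = 1/25

1/25


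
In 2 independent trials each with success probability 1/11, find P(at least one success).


P(at least one) = 1 - P(none)
P(none) = (1 - 1/11)^2 = (10/11)^2 = 100/121
P(at least one) = 1 - 100/121 = 21/121

21/121


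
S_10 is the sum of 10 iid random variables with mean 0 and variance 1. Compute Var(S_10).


By independence, Var(S_n) = n*Var(X_1) = 10*1 = 10

10


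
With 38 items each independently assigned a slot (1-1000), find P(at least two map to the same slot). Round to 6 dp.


P(all different) = prod((1000-i)/1000 for i=0..37) = 0.490683
P(at least one match) = 1 - 0.490683 = 0.509317

0.509317


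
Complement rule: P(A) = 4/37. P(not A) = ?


P(A') = 1 - P(A) = 1 - 4/37 = 33/37

33/37


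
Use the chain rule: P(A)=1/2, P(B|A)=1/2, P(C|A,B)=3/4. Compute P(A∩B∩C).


P(A∩B∩C) = P(A) * P(B|A) * P(C|A∩B)
= 1/2 * 1/2 * 3/4
= 1/4 * 3/4 = 3/16

3/16


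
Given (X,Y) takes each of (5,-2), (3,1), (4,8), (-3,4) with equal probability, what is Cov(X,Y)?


E[X]=9/4, E[Y]=11/4, E[XY]=13/4
Cov(X,Y) = E[XY] - E[X]E[Y] = 13/4 - 9/4*11/4 = -47/16

-47/16


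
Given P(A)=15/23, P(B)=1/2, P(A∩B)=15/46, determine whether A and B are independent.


P(A)*P(B) = 15/23*1/2 = 15/46
P(A∩B) = 15/46, which equals P(A)P(B), so independent

Yes, A and B are independent


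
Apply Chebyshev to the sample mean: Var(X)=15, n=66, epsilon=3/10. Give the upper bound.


Var(Xbar) = Var(X)/n = 15/66
Chebyshev: P(|Xbar-mu| >= 3/10) <= Var(Xbar)/(3/10)^2 = (5/22)/(9/100) = 250/99
Bound exceeds 1, so trivial bound: 1

1


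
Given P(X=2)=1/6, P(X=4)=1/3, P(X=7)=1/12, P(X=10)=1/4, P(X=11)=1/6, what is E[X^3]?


E[X^3] = sum(g(x)*P(x))
= 8*1/6 + 64*1/3 + 343*1/12 + 1000*1/4 + 1331*1/6
= 6277/12

6277/12


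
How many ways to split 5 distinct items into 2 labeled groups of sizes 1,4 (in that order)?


5! = 120
Denominator: 1!=1 * 4!=24
Coefficient = 120 / 24 = 5

5


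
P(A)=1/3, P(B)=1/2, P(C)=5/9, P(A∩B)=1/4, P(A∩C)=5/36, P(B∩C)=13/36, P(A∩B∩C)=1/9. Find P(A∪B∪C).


P(A∪B∪C) = P(A)+P(B)+P(C) - P(AB)-P(AC)-P(BC) + P(ABC)
= 1/3+1/2+5/9 - 1/4-5/36-13/36 + 1/9
= 3/4

3/4


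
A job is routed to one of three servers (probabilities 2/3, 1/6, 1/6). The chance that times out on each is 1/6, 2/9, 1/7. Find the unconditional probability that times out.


P(A) = P(A|B1)P(B1) + P(A|B2)P(B2) + P(A|B3)P(B3)
= 1/6*2/3 + 2/9*1/6 + 1/7*1/6
= 1/9 + 1/27 + 1/42 = 65/378

65/378


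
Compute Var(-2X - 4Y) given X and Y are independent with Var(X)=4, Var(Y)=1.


Independence => Cov(X,Y)=0
Var(-2X - 4Y) = (-2)^2*Var(X) + (-4)^2*Var(Y)
= 4*4 + 16*1 = 32

32


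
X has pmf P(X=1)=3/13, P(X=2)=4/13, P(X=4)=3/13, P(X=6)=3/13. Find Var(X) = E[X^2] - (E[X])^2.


E[X] = 41/13, E[X^2] = 175/13
Var(X) = E[X^2] - (E[X])^2 = 175/13 - (41/13)^2 = 594/169

594/169


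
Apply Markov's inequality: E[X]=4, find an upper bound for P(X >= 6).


Markov: P(X >= a) <= E[X]/a
P(X >= 6) <= 4/6 = 2/3

2/3


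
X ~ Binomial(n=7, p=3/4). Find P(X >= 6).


P(X>=6) = P(X=6) + P(X=7)
= 5103/16384 + 2187/16384
= 3645/8192

3645/8192


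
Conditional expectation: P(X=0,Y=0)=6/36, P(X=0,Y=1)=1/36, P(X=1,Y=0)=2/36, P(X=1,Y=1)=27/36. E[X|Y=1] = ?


P(Y=1) = 28/36
E[X|Y=1] = (0*1 + 1*27)/28 = 27/28

27/28


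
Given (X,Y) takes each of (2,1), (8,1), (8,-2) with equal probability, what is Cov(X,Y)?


E[X]=6, E[Y]=0, E[XY]=-2
Cov(X,Y) = E[XY] - E[X]E[Y] = -2 - 6*0 = -2

-2


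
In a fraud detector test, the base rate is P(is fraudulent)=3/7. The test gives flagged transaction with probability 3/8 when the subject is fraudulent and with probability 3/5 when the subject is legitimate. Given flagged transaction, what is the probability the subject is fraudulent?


P(A) = P(A|B)P(B) + P(A|B')P(B') = 3/8*3/7 + 3/5*4/7 = 141/280
P(B|A) = P(A|B)P(B)/P(A) = (9/56)/(141/280) = 15/47

15/47


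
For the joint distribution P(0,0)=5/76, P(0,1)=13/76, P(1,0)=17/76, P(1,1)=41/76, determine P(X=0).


P(X=0) = P(0,0)+P(0,1) = 5/76 + 13/76 = 18/76 = 9/38

9/38


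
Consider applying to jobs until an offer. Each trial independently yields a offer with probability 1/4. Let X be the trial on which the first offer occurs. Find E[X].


For geometric (trials until first success), E[X] = 1/p = 1/(1/4) = 4

4


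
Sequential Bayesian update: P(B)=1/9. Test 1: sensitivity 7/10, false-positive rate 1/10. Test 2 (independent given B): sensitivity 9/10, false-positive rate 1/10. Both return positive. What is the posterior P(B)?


After test 1: P(+) = 7/10*1/9 + 1/10*8/9 = 1/6
P(B|+) = (7/90)/(1/6) = 7/15
After test 2 (use post1 as new prior): P(+) = 9/10*7/15 + 1/10*8/15 = 71/150
P(B|+,+) = (21/50)/(71/150) = 63/71

63/71


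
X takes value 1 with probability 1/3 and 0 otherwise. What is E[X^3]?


For Bernoulli: X in {0,1}
E[X^3] = 0^3*(1-1/3) + 1^3*1/3 = 1/3

1/3


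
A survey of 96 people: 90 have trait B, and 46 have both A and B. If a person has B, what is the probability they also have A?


P(A|B) = P(A∩B)/P(B) = (46/96)/(90/96) = 46/90 = 23/45

23/45


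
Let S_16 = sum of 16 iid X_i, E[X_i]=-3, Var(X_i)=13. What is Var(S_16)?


By independence, Var(S_n) = n*Var(X_1) = 16*13 = 208

208


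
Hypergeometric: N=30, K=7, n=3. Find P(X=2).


P(X=2) = C(7,2)*C(23,1) / C(30,3)
= 21*23 / 4060
= 483/4060 = 69/580

69/580


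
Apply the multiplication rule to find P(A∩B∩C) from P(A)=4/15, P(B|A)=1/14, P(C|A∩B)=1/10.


P(A∩B∩C) = P(A) * P(B|A) * P(C|A∩B)
= 4/15 * 1/14 * 1/10
= 2/105 * 1/10 = 1/525

1/525


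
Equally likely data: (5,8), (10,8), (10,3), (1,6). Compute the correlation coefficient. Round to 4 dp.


Cov(X,Y) = -1.6250, Var(X) = 14.2500, Var(Y) = 4.1875
rho = Cov/(sqrt(VarX)*sqrt(VarY)) = -0.2104

-0.2104


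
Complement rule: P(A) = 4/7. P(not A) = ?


P(A') = 1 - P(A) = 1 - 4/7 = 3/7

3/7


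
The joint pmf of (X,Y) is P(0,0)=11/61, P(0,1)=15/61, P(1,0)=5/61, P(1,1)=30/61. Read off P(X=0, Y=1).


Read from table: P(X=0, Y=1) = 15/61

15/61


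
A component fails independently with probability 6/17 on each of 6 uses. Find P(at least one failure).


P(at least one) = 1 - P(none)
P(none) = (1 - 6/17)^6 = (11/17)^6 = 1771561/24137569
P(at least one) = 1 - 1771561/24137569 = 22366008/24137569

22366008/24137569


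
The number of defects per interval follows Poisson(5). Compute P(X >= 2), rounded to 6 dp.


P(X>=2) = 1 - P(X<=1) = 1 - (e^(-5)*5^0/0! + e^(-5)*5^1/1!)
≈ 1 - (0.0067379470 + 0.0336897350)
= 1 - 0.0404276820 = 0.9595723180
≈ 0.959572

0.959572


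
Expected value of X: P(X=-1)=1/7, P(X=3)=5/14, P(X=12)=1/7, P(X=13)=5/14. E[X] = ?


E[X] = sum(x * P(x))
= -1*1/7 + 3*5/14 + 12*1/7 + 13*5/14
= 51/7

51/7


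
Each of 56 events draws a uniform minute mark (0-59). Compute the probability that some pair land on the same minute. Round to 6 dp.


P(all different) = prod((60-i)/60 for i=0..55) = 0.000000
P(at least one match) = 1 - 0.000000 = 1.000000

1.000000


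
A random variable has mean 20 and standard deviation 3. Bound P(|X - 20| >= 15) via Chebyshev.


k = 15/3 = 5
Chebyshev: P(|X-mu| >= k*sigma) <= 1/k^2 = 1/5^2 = 1/25

1/25


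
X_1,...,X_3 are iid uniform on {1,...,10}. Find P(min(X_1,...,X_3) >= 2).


P(min >= 2) = P(all X_i >= 2) = (P(X_1 >= 2))^3
= (9/10)^3 = 729/1000

729/1000


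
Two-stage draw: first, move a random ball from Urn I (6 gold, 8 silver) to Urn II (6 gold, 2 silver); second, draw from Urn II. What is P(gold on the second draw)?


P(transfer gold) = 6/14 = 3/7; P(transfer silver) = 4/7
If gold transferred: Urn II has 7 gold of 9, so P(gold|gold moved) = 7/9
If silver transferred: Urn II has 6 gold of 9, so P(gold|silver moved) = 2/3
By total probability: P(gold) = 3/7*7/9 + 4/7*2/3 = 5/7

5/7


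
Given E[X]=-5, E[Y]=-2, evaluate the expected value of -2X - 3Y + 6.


E[-2X - 3Y + 6] = -2*E[X] - 3*E[Y] + 6
= (-2)*(-5) + (-3)*(-2) + (6)
= 10 + 6 + 6 = 22

22


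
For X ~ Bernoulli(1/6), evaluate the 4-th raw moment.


For Bernoulli: X in {0,1}
E[X^4] = 0^4*(1-1/6) + 1^4*1/6 = 1/6

1/6


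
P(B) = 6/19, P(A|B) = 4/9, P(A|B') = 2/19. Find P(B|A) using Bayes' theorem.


P(A) = P(A|B)P(B) + P(A|B')P(B') = 4/9*6/19 + 2/19*13/19 = 230/1083
P(B|A) = P(A|B)P(B)/P(A) = (8/57)/(230/1083) = 76/115

76/115


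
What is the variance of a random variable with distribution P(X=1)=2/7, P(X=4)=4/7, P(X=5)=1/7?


E[X] = 23/7, E[X^2] = 13
Var(X) = E[X^2] - (E[X])^2 = 13 - (23/7)^2 = 108/49

108/49


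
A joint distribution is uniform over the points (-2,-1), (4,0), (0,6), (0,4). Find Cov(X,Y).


E[X]=1/2, E[Y]=9/4, E[XY]=1/2
Cov(X,Y) = E[XY] - E[X]E[Y] = 1/2 - 1/2*9/4 = -5/8

-5/8


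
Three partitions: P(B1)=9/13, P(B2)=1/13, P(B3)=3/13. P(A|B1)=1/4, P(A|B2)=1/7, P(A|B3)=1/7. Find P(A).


P(A) = P(A|B1)P(B1) + P(A|B2)P(B2) + P(A|B3)P(B3)
= 1/4*9/13 + 1/7*1/13 + 1/7*3/13
= 9/52 + 1/91 + 3/91 = 79/364

79/364


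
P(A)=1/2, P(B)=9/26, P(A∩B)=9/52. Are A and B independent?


P(A)*P(B) = 1/2*9/26 = 9/52
P(A∩B) = 9/52, which equals P(A)P(B), so independent

Yes, A and B are independent


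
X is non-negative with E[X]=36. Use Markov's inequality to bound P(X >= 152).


Markov: P(X >= a) <= E[X]/a
P(X >= 152) <= 36/152 = 9/38

9/38


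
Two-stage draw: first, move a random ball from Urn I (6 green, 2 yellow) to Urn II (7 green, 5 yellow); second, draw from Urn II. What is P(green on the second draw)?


P(transfer green) = 6/8 = 3/4; P(transfer yellow) = 1/4
If green transferred: Urn II has 8 green of 13, so P(green|green moved) = 8/13
If yellow transferred: Urn II has 7 green of 13, so P(green|yellow moved) = 7/13
By total probability: P(green) = 3/4*8/13 + 1/4*7/13 = 31/52

31/52


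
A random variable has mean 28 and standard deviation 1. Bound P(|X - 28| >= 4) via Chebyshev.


k = 4/1 = 4
Chebyshev: P(|X-mu| >= k*sigma) <= 1/k^2 = 1/4^2 = 1/16

1/16


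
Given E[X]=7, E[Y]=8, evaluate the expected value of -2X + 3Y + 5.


E[-2X + 3Y + 5] = -2*E[X] + 3*E[Y] + 5
= (-2)*(7) + (3)*(8) + (5)
= -14 + 24 + 5 = 15

15


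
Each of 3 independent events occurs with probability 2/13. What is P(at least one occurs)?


P(at least one) = 1 - P(none)
P(none) = (1 - 2/13)^3 = (11/13)^3 = 1331/2197
P(at least one) = 1 - 1331/2197 = 866/2197

866/2197


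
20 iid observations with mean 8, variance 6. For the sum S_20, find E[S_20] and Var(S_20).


E[S_n] = n*mu = 20*8 = 160
Var(S_n) = n*sigma^2 = 20*6 = 120

E[S_20]=160, Var(S_20)=120


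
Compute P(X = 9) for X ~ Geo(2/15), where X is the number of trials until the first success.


P(X=9) = (1-p)^8 * p = (13/15)^8 * 2/15
= 815730721/2562890625 * 2/15 = 1631461442/38443359375

1631461442/38443359375


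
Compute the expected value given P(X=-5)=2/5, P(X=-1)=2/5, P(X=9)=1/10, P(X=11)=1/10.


E[X] = sum(x * P(x))
= -5*2/5 - 1*2/5 + 9*1/10 + 11*1/10
= -2/5

-2/5


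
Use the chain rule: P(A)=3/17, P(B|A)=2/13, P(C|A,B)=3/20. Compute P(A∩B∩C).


P(A∩B∩C) = P(A) * P(B|A) * P(C|A∩B)
= 3/17 * 2/13 * 3/20
= 6/221 * 3/20 = 9/2210

9/2210


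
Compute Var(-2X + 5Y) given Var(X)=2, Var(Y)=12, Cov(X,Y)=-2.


Var(-2X + 5Y) = (-2)^2*Var(X) + 5^2*Var(Y) + 2*(-2)*5*Cov(X,Y)
= 4*2 + 25*12 - 20*(-2)
= 8 + 300 + 40 = 348

348


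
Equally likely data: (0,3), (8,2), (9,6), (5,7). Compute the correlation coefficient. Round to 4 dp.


Cov(X,Y) = 1.5000, Var(X) = 12.2500, Var(Y) = 4.2500
rho = Cov/(sqrt(VarX)*sqrt(VarY)) = 0.2079

0.2079


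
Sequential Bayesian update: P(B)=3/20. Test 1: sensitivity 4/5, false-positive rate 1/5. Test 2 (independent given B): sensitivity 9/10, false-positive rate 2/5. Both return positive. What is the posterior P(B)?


After test 1: P(+) = 4/5*3/20 + 1/5*17/20 = 29/100
P(B|+) = (3/25)/(29/100) = 12/29
After test 2 (use post1 as new prior): P(+) = 9/10*12/29 + 2/5*17/29 = 88/145
P(B|+,+) = (54/145)/(88/145) = 27/44

27/44


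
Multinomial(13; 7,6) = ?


13! = 6227020800
Denominator: 7!=5040 * 6!=720
Coefficient = 6227020800 / 3628800 = 1716

1716


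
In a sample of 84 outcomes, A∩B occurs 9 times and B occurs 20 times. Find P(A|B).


P(A|B) = P(A∩B)/P(B) = (9/84)/(20/84) = 9/20

9/20


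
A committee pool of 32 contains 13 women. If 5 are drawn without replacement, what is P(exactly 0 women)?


P(X=0) = C(13,0)*C(19,5) / C(32,5)
= 1*11628 / 201376
= 11628/201376 = 2907/50344

2907/50344


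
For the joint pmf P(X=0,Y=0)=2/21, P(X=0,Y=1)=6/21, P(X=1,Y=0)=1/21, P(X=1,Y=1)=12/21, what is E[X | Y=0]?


P(Y=0) = 3/21
E[X|Y=0] = (0*2 + 1*1)/3 = 1/3

1/3


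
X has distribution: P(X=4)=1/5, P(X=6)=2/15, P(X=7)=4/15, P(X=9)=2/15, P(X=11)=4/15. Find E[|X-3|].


E[|X-3|] = sum(g(x)*P(x))
= 1*1/5 + 3*2/15 + 4*4/15 + 6*2/15 + 8*4/15
= 23/5

23/5


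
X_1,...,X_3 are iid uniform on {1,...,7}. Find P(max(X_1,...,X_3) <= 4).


P(max <= 4) = P(all X_i <= 4) = (P(X_1 <= 4))^3
= (4/7)^3 = 64/343

64/343


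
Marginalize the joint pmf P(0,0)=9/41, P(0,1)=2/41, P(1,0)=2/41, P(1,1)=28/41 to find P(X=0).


P(X=0) = P(0,0)+P(0,1) = 9/41 + 2/41 = 11/41

11/41


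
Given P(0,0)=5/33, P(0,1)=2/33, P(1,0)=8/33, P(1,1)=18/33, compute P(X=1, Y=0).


Read from table: P(X=1, Y=0) = 8/33

8/33


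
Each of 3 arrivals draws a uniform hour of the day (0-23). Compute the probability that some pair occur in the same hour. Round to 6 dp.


P(all different) = prod((24-i)/24 for i=0..2) = 0.878472
P(at least one match) = 1 - 0.878472 = 0.121528

0.121528


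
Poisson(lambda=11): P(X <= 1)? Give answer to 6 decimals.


P(X<=1) = e^(-11)*11^0/0! + e^(-11)*11^1/1!
≈ 0.0000167017 + 0.0001837187
= 0.0002004204
≈ 0.000200

0.000200


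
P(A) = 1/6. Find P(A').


P(A') = 1 - P(A) = 1 - 1/6 = 5/6

5/6


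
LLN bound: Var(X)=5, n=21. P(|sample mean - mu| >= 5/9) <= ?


Var(Xbar) = Var(X)/n = 5/21
Chebyshev: P(|Xbar-mu| >= 5/9) <= Var(Xbar)/(5/9)^2 = (5/21)/(25/81) = 27/35

27/35


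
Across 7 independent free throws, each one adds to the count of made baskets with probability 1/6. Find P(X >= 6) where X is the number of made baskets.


P(X>=6) = P(X=6) + P(X=7)
= 35/279936 + 1/279936
= 1/7776

1/7776


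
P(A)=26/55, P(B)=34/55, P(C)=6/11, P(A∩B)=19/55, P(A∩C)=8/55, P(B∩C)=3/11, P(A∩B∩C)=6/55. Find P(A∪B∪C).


P(A∪B∪C) = P(A)+P(B)+P(C) - P(AB)-P(AC)-P(BC) + P(ABC)
= 26/55+34/55+6/11 - 19/55-8/55-3/11 + 6/55
= 54/55

54/55


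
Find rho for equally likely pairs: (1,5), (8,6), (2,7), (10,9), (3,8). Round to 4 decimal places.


Cov(X,Y) = 2.6000, Var(X) = 12.5600, Var(Y) = 2.0000
rho = Cov/(sqrt(VarX)*sqrt(VarY)) = 0.5188

0.5188


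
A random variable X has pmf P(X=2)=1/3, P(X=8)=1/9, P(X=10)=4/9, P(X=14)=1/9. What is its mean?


E[X] = sum(x * P(x))
= 2*1/3 + 8*1/9 + 10*4/9 + 14*1/9
= 68/9

68/9


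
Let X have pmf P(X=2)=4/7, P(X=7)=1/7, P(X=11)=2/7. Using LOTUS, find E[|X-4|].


E[|X-4|] = sum(g(x)*P(x))
= 2*4/7 + 3*1/7 + 7*2/7
= 25/7

25/7


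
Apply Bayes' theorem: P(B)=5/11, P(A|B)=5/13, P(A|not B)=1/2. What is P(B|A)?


P(A) = P(A|B)P(B) + P(A|B')P(B') = 5/13*5/11 + 1/2*6/11 = 64/143
P(B|A) = P(A|B)P(B)/P(A) = (25/143)/(64/143) = 25/64

25/64


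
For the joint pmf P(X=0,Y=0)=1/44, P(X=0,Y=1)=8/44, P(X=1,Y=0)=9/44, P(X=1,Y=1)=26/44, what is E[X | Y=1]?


P(Y=1) = 34/44
E[X|Y=1] = (0*8 + 1*26)/34 = 26/34 = 13/17

13/17


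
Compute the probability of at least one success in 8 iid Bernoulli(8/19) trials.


P(at least one) = 1 - P(none)
P(none) = (1 - 8/19)^8 = (11/19)^8 = 214358881/16983563041
P(at least one) = 1 - 214358881/16983563041 = 16769204160/16983563041

16769204160/16983563041


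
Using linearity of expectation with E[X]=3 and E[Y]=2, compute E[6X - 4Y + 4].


E[6X - 4Y + 4] = 6*E[X] - 4*E[Y] + 4
= (6)*(3) + (-4)*(2) + (4)
= 18 - 8 + 4 = 14

14


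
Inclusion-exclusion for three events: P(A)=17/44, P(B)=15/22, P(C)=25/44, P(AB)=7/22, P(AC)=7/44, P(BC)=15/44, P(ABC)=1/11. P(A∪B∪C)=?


P(A∪B∪C) = P(A)+P(B)+P(C) - P(AB)-P(AC)-P(BC) + P(ABC)
= 17/44+15/22+25/44 - 7/22-7/44-15/44 + 1/11
= 10/11

10/11


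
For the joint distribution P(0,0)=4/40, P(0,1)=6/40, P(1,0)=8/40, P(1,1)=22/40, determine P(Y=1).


P(Y=1) = P(0,1)+P(1,1) = 6/40 + 22/40 = 28/40 = 7/10

7/10


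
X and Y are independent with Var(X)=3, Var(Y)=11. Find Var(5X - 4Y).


Independence => Cov(X,Y)=0
Var(5X - 4Y) = 5^2*Var(X) + (-4)^2*Var(Y)
= 25*3 + 16*11 = 251

251


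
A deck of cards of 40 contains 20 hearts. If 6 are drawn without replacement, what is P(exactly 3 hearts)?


P(X=3) = C(20,3)*C(20,3) / C(40,6)
= 1140*1140 / 3838380
= 1299600/3838380 = 1140/3367

1140/3367


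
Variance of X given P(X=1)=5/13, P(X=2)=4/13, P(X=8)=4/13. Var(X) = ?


E[X] = 45/13, E[X^2] = 277/13
Var(X) = E[X^2] - (E[X])^2 = 277/13 - (45/13)^2 = 1576/169

1576/169


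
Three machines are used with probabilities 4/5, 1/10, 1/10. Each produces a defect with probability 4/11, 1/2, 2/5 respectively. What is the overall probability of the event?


P(A) = P(A|B1)P(B1) + P(A|B2)P(B2) + P(A|B3)P(B3)
= 4/11*4/5 + 1/2*1/10 + 2/5*1/10
= 16/55 + 1/20 + 1/25 = 419/1100

419/1100


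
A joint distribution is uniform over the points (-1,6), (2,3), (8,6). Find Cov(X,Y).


E[X]=3, E[Y]=5, E[XY]=16
Cov(X,Y) = E[XY] - E[X]E[Y] = 16 - 3*5 = 1

1


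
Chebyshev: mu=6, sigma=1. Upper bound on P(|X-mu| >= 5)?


k = 5/1 = 5
Chebyshev: P(|X-mu| >= k*sigma) <= 1/k^2 = 1/5^2 = 1/25

1/25


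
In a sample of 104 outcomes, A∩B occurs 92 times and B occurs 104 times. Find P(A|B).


P(A|B) = P(A∩B)/P(B) = (92/104)/(104/104) = 92/104 = 23/26

23/26


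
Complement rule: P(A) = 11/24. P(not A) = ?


P(A') = 1 - P(A) = 1 - 11/24 = 13/24

13/24


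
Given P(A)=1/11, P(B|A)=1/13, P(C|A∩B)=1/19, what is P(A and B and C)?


P(A∩B∩C) = P(A) * P(B|A) * P(C|A∩B)
= 1/11 * 1/13 * 1/19
= 1/143 * 1/19 = 1/2717

1/2717


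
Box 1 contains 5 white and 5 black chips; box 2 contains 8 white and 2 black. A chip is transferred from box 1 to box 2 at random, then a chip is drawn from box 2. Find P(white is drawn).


P(transfer white) = 5/10 = 1/2; P(transfer black) = 1/2
If white transferred: Urn II has 9 white of 11, so P(white|white moved) = 9/11
If black transferred: Urn II has 8 white of 11, so P(white|black moved) = 8/11
By total probability: P(white) = 1/2*9/11 + 1/2*8/11 = 17/22

17/22


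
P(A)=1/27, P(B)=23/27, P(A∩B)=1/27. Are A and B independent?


P(A)*P(B) = 1/27*23/27 = 23/729
P(A∩B) = 1/27 != 23/729, so not independent

No, A and B are not independent


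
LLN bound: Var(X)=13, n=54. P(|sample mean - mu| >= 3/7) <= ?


Var(Xbar) = Var(X)/n = 13/54
Chebyshev: P(|Xbar-mu| >= 3/7) <= Var(Xbar)/(3/7)^2 = (13/54)/(9/49) = 637/486
Bound exceeds 1, so trivial bound: 1

1


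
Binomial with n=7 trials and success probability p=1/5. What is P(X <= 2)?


P(X<=2) = P(X=0) + P(X=1) + P(X=2)
= 16384/78125 + 28672/78125 + 21504/78125
= 13312/15625

13312/15625


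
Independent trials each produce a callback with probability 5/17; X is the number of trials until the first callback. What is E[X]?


For geometric (trials until first success), E[X] = 1/p = 1/(5/17) = 17/5

17/5


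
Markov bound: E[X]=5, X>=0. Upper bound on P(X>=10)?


Markov: P(X >= a) <= E[X]/a
P(X >= 10) <= 5/10 = 1/2

1/2


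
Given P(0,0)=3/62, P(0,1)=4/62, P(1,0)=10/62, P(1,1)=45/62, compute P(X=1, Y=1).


Read from table: P(X=1, Y=1) = 45/62

45/62


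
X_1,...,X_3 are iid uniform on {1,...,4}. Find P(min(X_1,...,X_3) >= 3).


P(min >= 3) = P(all X_i >= 3) = (P(X_1 >= 3))^3
= (2/4)^3 = (1/2)^3 = 1/8

1/8


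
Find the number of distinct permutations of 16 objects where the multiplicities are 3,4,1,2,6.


16! = 20922789888000
Denominator: 3!=6 * 4!=24 * 1!=1 * 2!=2 * 6!=720
Coefficient = 20922789888000 / 207360 = 100900800

100900800


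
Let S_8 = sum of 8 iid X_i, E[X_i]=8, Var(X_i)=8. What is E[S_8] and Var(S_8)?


E[S_n] = n*mu = 8*8 = 64
Var(S_n) = n*sigma^2 = 8*8 = 64

E[S_8]=64, Var(S_8)=64


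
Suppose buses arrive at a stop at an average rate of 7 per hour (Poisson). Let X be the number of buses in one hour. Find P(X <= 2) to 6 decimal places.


P(X<=2) = e^(-7)*7^0/0! + e^(-7)*7^1/1! + e^(-7)*7^2/2!
≈ 0.0009118820 + 0.0063831738 + 0.0223411082
= 0.0296361640
≈ 0.029636

0.029636


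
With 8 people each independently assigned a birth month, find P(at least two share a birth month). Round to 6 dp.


P(all different) = prod((12-i)/12 for i=0..7) = 0.046417
P(at least one match) = 1 - 0.046417 = 0.953583

0.953583


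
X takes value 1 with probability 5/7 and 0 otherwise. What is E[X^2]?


For Bernoulli: X in {0,1}
E[X^2] = 0^2*(1-5/7) + 1^2*5/7 = 5/7

5/7


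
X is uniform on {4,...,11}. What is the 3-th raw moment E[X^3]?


E[X^3] = (1/8) * sum(x^3 for x=4..11)
= 4320/8 = 540

540


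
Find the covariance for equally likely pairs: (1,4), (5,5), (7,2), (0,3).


E[X]=13/4, E[Y]=7/2, E[XY]=43/4
Cov(X,Y) = E[XY] - E[X]E[Y] = 43/4 - 13/4*7/2 = -5/8

-5/8


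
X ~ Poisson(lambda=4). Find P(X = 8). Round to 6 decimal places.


P(X=8) = e^(-4) * 4^8 / 8!
≈ 0.01831563889 * 65536 / 40320
≈ 0.029770

0.029770


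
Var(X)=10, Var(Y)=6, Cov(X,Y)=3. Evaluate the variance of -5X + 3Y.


Var(-5X + 3Y) = (-5)^2*Var(X) + 3^2*Var(Y) + 2*(-5)*3*Cov(X,Y)
= 25*10 + 9*6 - 30*3
= 250 + 54 - 90 = 214

214


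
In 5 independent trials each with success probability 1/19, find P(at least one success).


P(at least one) = 1 - P(none)
P(none) = (1 - 1/19)^5 = (18/19)^5 = 1889568/2476099
P(at least one) = 1 - 1889568/2476099 = 586531/2476099

586531/2476099


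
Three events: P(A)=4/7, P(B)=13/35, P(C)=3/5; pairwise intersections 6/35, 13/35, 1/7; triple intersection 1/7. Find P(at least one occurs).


P(A∪B∪C) = P(A)+P(B)+P(C) - P(AB)-P(AC)-P(BC) + P(ABC)
= 4/7+13/35+3/5 - 6/35-13/35-1/7 + 1/7
= 1

1


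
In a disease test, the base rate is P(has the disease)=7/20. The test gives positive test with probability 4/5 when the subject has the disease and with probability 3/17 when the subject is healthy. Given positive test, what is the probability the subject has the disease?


P(A) = P(A|B)P(B) + P(A|B')P(B') = 4/5*7/20 + 3/17*13/20 = 671/1700
P(B|A) = P(A|B)P(B)/P(A) = (7/25)/(671/1700) = 476/671

476/671


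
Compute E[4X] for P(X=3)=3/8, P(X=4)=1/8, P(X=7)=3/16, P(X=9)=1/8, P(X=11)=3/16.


E[4X] = sum(g(x)*P(x))
= 12*3/8 + 16*1/8 + 28*3/16 + 36*1/8 + 44*3/16
= 49/2

49/2


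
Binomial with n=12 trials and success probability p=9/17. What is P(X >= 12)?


P(X>=12) = P(X=12)
= 282429536481/582622237229761
= 282429536481/582622237229761

282429536481/582622237229761


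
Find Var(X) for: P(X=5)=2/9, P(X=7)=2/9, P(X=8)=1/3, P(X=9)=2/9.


E[X] = 22/3, E[X^2] = 502/9
Var(X) = E[X^2] - (E[X])^2 = 502/9 - (22/3)^2 = 2

2


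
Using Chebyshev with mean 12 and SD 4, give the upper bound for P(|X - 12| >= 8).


k = 8/4 = 2
Chebyshev: P(|X-mu| >= k*sigma) <= 1/k^2 = 1/2^2 = 1/4

1/4


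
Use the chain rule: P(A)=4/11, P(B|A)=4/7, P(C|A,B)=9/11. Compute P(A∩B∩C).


P(A∩B∩C) = P(A) * P(B|A) * P(C|A∩B)
= 4/11 * 4/7 * 9/11
= 16/77 * 9/11 = 144/847

144/847


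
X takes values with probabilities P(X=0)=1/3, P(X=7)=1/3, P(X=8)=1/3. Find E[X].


E[X] = sum(x * P(x))
= 0*1/3 + 7*1/3 + 8*1/3
= 5

5


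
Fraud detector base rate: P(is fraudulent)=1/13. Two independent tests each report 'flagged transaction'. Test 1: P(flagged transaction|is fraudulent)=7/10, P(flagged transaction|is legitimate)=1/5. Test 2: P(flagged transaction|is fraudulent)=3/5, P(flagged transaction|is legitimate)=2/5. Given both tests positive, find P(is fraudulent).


After test 1: P(+) = 7/10*1/13 + 1/5*12/13 = 31/130
P(B|+) = (7/130)/(31/130) = 7/31
After test 2 (use post1 as new prior): P(+) = 3/5*7/31 + 2/5*24/31 = 69/155
P(B|+,+) = (21/155)/(69/155) = 7/23

7/23


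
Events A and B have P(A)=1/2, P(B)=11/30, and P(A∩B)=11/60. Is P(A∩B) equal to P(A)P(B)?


P(A)*P(B) = 1/2*11/30 = 11/60
P(A∩B) = 11/60, which equals P(A)P(B), so independent

Yes, A and B are independent


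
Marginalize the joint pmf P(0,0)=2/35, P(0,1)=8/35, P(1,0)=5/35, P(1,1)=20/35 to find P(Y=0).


P(Y=0) = P(0,0)+P(1,0) = 2/35 + 5/35 = 7/35 = 1/5

1/5


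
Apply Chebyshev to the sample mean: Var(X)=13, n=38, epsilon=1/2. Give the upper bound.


Var(Xbar) = Var(X)/n = 13/38
Chebyshev: P(|Xbar-mu| >= 1/2) <= Var(Xbar)/(1/2)^2 = (13/38)/(1/4) = 26/19
Bound exceeds 1, so trivial bound: 1

1


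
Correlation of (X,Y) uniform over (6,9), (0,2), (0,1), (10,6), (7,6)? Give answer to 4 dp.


Cov(X,Y) = 9.1200, Var(X) = 15.8400, Var(Y) = 8.5600
rho = Cov/(sqrt(VarX)*sqrt(VarY)) = 0.7832

0.7832


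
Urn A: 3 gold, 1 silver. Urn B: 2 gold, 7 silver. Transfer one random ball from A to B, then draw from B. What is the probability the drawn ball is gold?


P(transfer gold) = 3/4; P(transfer silver) = 1/4
If gold transferred: Urn II has 3 gold of 10, so P(gold|gold moved) = 3/10
If silver transferred: Urn II has 2 gold of 10, so P(gold|silver moved) = 1/5
By total probability: P(gold) = 3/4*3/10 + 1/4*1/5 = 11/40

11/40


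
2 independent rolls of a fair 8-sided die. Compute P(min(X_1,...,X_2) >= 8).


P(min >= 8) = P(all X_i >= 8) = (P(X_1 >= 8))^2
= (1/8)^2 = 1/64

1/64


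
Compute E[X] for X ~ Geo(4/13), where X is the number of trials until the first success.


For geometric (trials until first success), E[X] = 1/p = 1/(4/13) = 13/4

13/4


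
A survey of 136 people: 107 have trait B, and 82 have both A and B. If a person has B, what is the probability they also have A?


P(A|B) = P(A∩B)/P(B) = (82/136)/(107/136) = 82/107

82/107


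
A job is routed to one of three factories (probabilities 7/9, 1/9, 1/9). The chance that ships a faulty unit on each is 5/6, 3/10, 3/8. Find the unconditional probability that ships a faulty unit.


P(A) = P(A|B1)P(B1) + P(A|B2)P(B2) + P(A|B3)P(B3)
= 5/6*7/9 + 3/10*1/9 + 3/8*1/9
= 35/54 + 1/30 + 1/24 = 781/1080

781/1080


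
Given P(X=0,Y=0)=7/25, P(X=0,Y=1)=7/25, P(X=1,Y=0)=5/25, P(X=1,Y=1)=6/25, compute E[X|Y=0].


P(Y=0) = 12/25
E[X|Y=0] = (0*7 + 1*5)/12 = 5/12

5/12


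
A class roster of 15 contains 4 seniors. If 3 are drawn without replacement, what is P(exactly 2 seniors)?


P(X=2) = C(4,2)*C(11,1) / C(15,3)
= 6*11 / 455
= 66/455

66/455


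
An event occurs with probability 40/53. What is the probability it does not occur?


P(A') = 1 - P(A) = 1 - 40/53 = 13/53

13/53


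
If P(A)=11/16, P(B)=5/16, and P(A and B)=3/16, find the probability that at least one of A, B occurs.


P(A∪B) = P(A) + P(B) - P(A∩B)
= 11/16 + 5/16 - 3/16 = 13/16

13/16


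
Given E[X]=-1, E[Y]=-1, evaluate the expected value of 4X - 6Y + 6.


E[4X - 6Y + 6] = 4*E[X] - 6*E[Y] + 6
= (4)*(-1) + (-6)*(-1) + (6)
= -4 + 6 + 6 = 8

8


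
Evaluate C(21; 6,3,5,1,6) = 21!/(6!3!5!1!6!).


21! = 51090942171709440000
Denominator: 6!=720 * 3!=6 * 5!=120 * 1!=1 * 6!=720
Coefficient = 51090942171709440000 / 373248000 = 136882025280

136882025280


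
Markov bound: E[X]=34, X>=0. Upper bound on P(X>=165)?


Markov: P(X >= a) <= E[X]/a
P(X >= 165) <= 34/165

34/165


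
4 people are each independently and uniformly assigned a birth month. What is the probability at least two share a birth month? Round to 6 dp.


P(all different) = prod((12-i)/12 for i=0..3) = 0.572917
P(at least one match) = 1 - 0.572917 = 0.427083

0.427083


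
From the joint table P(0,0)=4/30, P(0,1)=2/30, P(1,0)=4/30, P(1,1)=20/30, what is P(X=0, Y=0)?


Read from table: P(X=0, Y=0) = 4/30 = 2/15

2/15


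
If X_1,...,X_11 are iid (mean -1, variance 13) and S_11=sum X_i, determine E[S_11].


E[S_n] = n*E[X_1] = 11*-1 = -11

-11


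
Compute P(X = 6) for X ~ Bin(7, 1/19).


P(X=6) = C(7,6) * p^6 * (1-p)^1
= 7 * 1/47045881 * 18/19
= 126/893871739

126/893871739


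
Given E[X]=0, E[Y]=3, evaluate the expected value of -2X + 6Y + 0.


E[-2X + 6Y + 0] = -2*E[X] + 6*E[Y] + 0
= (-2)*(0) + (6)*(3) + (0)
= 0 + 18 + 0 = 18

18


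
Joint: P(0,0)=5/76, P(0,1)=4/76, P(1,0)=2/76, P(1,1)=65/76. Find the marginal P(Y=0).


P(Y=0) = P(0,0)+P(1,0) = 5/76 + 2/76 = 7/76

7/76


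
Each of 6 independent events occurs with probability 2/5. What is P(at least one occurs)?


P(at least one) = 1 - P(none)
P(none) = (1 - 2/5)^6 = (3/5)^6 = 729/15625
P(at least one) = 1 - 729/15625 = 14896/15625

14896/15625


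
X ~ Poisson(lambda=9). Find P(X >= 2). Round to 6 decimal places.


P(X>=2) = 1 - P(X<=1) = 1 - (e^(-9)*9^0/0! + e^(-9)*9^1/1!)
≈ 1 - (0.0001234098 + 0.0011106882)
= 1 - 0.0012340980 = 0.9987659020
≈ 0.998766

0.998766


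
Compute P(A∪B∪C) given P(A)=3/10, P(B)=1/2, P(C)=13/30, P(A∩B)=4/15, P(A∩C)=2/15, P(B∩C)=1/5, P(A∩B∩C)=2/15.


P(A∪B∪C) = P(A)+P(B)+P(C) - P(AB)-P(AC)-P(BC) + P(ABC)
= 3/10+1/2+13/30 - 4/15-2/15-1/5 + 2/15
= 23/30

23/30


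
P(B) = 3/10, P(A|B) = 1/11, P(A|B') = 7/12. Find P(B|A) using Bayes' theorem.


P(A) = P(A|B)P(B) + P(A|B')P(B') = 1/11*3/10 + 7/12*7/10 = 115/264
P(B|A) = P(A|B)P(B)/P(A) = (3/110)/(115/264) = 36/575

36/575


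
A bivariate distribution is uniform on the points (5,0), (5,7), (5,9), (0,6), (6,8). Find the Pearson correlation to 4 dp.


Cov(X,Y) = 0.4000, Var(X) = 4.5600, Var(Y) = 10.0000
rho = Cov/(sqrt(VarX)*sqrt(VarY)) = 0.0592

0.0592


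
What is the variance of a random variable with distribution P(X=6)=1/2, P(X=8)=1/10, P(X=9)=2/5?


E[X] = 37/5, E[X^2] = 284/5
Var(X) = E[X^2] - (E[X])^2 = 284/5 - (37/5)^2 = 51/25

51/25


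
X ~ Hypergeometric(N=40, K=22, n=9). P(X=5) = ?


P(X=5) = C(22,5)*C(18,4) / C(40,9)
= 26334*3060 / 273438880
= 80582040/273438880 = 567/1924

567/1924


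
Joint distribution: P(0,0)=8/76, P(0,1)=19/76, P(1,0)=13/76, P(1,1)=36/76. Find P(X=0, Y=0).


Read from table: P(X=0, Y=0) = 8/76 = 2/19

2/19


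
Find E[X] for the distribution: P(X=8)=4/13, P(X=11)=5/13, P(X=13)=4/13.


E[X] = sum(x * P(x))
= 8*4/13 + 11*5/13 + 13*4/13
= 139/13

139/13


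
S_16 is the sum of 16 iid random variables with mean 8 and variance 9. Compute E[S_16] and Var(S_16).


E[S_n] = n*mu = 16*8 = 128
Var(S_n) = n*sigma^2 = 16*9 = 144

E[S_16]=128, Var(S_16)=144


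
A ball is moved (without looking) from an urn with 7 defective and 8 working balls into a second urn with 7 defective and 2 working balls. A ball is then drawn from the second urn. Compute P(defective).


P(transfer defective) = 7/15; P(transfer working) = 8/15
If defective transferred: Urn II has 8 defective of 10, so P(defective|defective moved) = 4/5
If working transferred: Urn II has 7 defective of 10, so P(defective|working moved) = 7/10
By total probability: P(defective) = 7/15*4/5 + 8/15*7/10 = 56/75

56/75
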